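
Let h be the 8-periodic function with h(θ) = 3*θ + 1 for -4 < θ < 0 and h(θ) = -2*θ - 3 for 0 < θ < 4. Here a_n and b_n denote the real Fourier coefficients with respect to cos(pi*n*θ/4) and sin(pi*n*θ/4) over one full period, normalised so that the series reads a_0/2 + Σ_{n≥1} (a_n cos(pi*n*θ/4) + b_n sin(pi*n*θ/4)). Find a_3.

40/(9*pi**2)

a_3 = 1/4 ∫_{-4}^{4} h(θ) cos(3*pi*θ/4) dθ.
Split the integral at the breakpoints.
Integrating by parts (boundary term plus one more integral), an antiderivative of (3*θ + 1) cos(3*pi*θ/4) is 4*θ*sin(3*pi*θ/4)/pi + 4*sin(3*pi*θ/4)/(3*pi) + 16*cos(3*pi*θ/4)/(3*pi**2); evaluating from -4 to 0: ∫_{-4}^{0} (3*θ + 1) cos(3*pi*θ/4) dθ = (16/(3*pi**2)) - (-16/(3*pi**2)) = 32/(3*pi**2).
Integrating by parts (boundary term plus one more integral), an antiderivative of (-2*θ - 3) cos(3*pi*θ/4) is -8*θ*sin(3*pi*θ/4)/(3*pi) - 4*sin(3*pi*θ/4)/pi - 32*cos(3*pi*θ/4)/(9*pi**2); evaluating from 0 to 4: ∫_{0}^{4} (-2*θ - 3) cos(3*pi*θ/4) dθ = (32/(9*pi**2)) - (-32/(9*pi**2)) = 64/(9*pi**2).
Summing the pieces and multiplying by (1/4) gives a_3 = 40/(9*pi**2).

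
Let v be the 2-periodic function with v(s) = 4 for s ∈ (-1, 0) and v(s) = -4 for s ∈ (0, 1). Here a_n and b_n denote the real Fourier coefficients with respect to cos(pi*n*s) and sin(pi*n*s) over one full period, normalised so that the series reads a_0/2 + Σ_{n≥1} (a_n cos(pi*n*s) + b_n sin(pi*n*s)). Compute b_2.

b_2 = ∫_{-1}^{1} v(s) sin(2*pi*s) ds.
v is odd and sin(2*pi*s) is odd, so the integrand is even and b_2 = 2 ∫_0^{1} v(s) sin(2*pi*s) ds.
Directly, an antiderivative of (-4) sin(2*pi*s) is 2*cos(2*pi*s)/pi; evaluating from 0 to 1: ∫_{0}^{1} (-4) sin(2*pi*s) ds = (2/pi) - (2/pi) = 0.
Hence b_2 = 2·(0) = 0.

0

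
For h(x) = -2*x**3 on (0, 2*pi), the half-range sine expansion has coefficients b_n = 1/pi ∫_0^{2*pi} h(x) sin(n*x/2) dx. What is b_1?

b_1 = 1/pi ∫_0^{2*pi} (-2*x**3) sin(x/2) dx.
Integrating by parts three times (tabular method), an antiderivative of (-2*x**3) sin(x/2) is 4*x**3*cos(x/2) - 24*x**2*sin(x/2) - 96*x*cos(x/2) + 192*sin(x/2); evaluating from 0 to 2*pi: ∫_{0}^{2*pi} (-2*x**3) sin(x/2) dx = (32*pi*(6 - pi**2)) - (0) = 32*pi*(6 - pi**2).
Hence b_1 = (1/pi)·(32*pi*(6 - pi**2)) = 192 - 32*pi**2.

192 - 32*pi**2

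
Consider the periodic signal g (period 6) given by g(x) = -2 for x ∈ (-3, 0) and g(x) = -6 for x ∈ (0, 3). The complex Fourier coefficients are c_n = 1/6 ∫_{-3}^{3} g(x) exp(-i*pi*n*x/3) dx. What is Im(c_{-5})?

Since g is real-valued, Im(c_{-5}) = -1/6 ∫_{-3}^{3} g(x) sin(-5*pi*x/3) dx = b_{5}/2.
Split the integral at the breakpoints.
Directly, an antiderivative of (-2) sin(-5*pi*x/3) is -6*cos(5*pi*x/3)/(5*pi); evaluating from -3 to 0: ∫_{-3}^{0} (-2) sin(-5*pi*x/3) dx = (-6/(5*pi)) - (6/(5*pi)) = -12/(5*pi).
Directly, an antiderivative of (-6) sin(-5*pi*x/3) is -18*cos(5*pi*x/3)/(5*pi); evaluating from 0 to 3: ∫_{0}^{3} (-6) sin(-5*pi*x/3) dx = (18/(5*pi)) - (-18/(5*pi)) = 36/(5*pi).
So ∫_{-3}^{3} g(x) sin(-5*pi*x/3) dx = 24/(5*pi).
Hence Im(c_{-5}) = (-1/6)·(24/(5*pi)) = -4/(5*pi).

-4/(5*pi)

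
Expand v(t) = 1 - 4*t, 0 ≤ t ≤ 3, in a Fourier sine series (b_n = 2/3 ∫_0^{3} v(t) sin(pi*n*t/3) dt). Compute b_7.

-20/(7*pi)

b_7 = 2/3 ∫_0^{3} (1 - 4*t) sin(7*pi*t/3) dt.
Integrating by parts (boundary term plus one more integral), an antiderivative of (1 - 4*t) sin(7*pi*t/3) is 12*t*cos(7*pi*t/3)/(7*pi) - 36*sin(7*pi*t/3)/(49*pi**2) - 3*cos(7*pi*t/3)/(7*pi); evaluating from 0 to 3: ∫_{0}^{3} (1 - 4*t) sin(7*pi*t/3) dt = (-33/(7*pi)) - (-3/(7*pi)) = -30/(7*pi).
Hence b_7 = (2/3)·(-30/(7*pi)) = -20/(7*pi).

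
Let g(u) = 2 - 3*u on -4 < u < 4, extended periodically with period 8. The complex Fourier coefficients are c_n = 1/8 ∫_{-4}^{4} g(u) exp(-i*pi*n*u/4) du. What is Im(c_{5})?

12/(5*pi)

Since g is real-valued, Im(c_{5}) = -1/8 ∫_{-4}^{4} g(u) sin(5*pi*u/4) du = -b_{5}/2.
Integrating by parts (boundary term plus one more integral), an antiderivative of (2 - 3*u) sin(5*pi*u/4) is 12*u*cos(5*pi*u/4)/(5*pi) - 48*sin(5*pi*u/4)/(25*pi**2) - 8*cos(5*pi*u/4)/(5*pi); evaluating from -4 to 4: ∫_{-4}^{4} (2 - 3*u) sin(5*pi*u/4) du = (-8/pi) - (56/(5*pi)) = -96/(5*pi).
Hence Im(c_{5}) = (-1/8)·(-96/(5*pi)) = 12/(5*pi).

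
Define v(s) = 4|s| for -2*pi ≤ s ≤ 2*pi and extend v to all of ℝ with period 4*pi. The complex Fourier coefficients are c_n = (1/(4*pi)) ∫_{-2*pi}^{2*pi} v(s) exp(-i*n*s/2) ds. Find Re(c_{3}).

-16/(9*pi)

Since v is real-valued, Re(c_{3}) = (1/(4*pi)) ∫_{-2*pi}^{2*pi} v(s) cos(3*s/2) ds = a_{3}/2.
v is even and cos(3*s/2) is even, so the integrand is even: ∫_{-2*pi}^{2*pi} v(s) cos(3*s/2) ds = 2∫_0^{2*pi} v(s) cos(3*s/2) ds.
Integrating by parts (boundary term plus one more integral), an antiderivative of (4*s) cos(3*s/2) is 8*s*sin(3*s/2)/3 + 16*cos(3*s/2)/9; evaluating from 0 to 2*pi: ∫_{0}^{2*pi} (4*s) cos(3*s/2) ds = (-16/9) - (16/9) = -32/9.
So ∫_{-2*pi}^{2*pi} v(s) cos(3*s/2) ds = -64/9.
Hence Re(c_{3}) = (1/(4*pi))·(-64/9) = -16/(9*pi).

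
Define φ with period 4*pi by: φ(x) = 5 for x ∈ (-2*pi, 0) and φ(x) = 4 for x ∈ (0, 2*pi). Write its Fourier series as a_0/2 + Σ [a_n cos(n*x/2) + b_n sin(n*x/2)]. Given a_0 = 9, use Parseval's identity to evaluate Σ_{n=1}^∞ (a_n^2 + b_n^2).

1/2

Parseval: a_0^2/2 + Σ_{n≥1} (a_n^2+b_n^2) = (1/(2*pi)) ∫_{-2*pi}^{2*pi} φ(x)^2 dx = 41.
Subtract a_0^2/2 = 81/2: Σ (a_n^2+b_n^2) = 1/2.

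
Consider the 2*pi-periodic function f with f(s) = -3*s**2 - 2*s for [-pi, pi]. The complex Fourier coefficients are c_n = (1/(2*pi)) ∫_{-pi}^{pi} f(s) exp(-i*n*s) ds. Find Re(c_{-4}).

Since f is real-valued, Re(c_{-4}) = (1/(2*pi)) ∫_{-pi}^{pi} f(s) cos(-4*s) ds = a_{4}/2.
Integrating by parts twice (tabular method), an antiderivative of (-3*s**2 - 2*s) cos(-4*s) is -3*s**2*sin(4*s)/4 - s*sin(4*s)/2 - 3*s*cos(4*s)/8 + 3*sin(4*s)/32 - cos(4*s)/8; evaluating from -pi to pi: ∫_{-pi}^{pi} (-3*s**2 - 2*s) cos(-4*s) ds = (-3*pi/8 - 1/8) - (-1/8 + 3*pi/8) = -3*pi/4.
Hence Re(c_{-4}) = (1/(2*pi))·(-3*pi/4) = -3/8.

-3/8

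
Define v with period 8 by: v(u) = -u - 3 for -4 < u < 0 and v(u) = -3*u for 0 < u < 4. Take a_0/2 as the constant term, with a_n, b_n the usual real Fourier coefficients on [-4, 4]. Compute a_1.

a_1 = 1/4 ∫_{-4}^{4} v(u) cos(pi*u/4) du.
Split the integral at the breakpoints.
Integrating by parts (boundary term plus one more integral), an antiderivative of (-u - 3) cos(pi*u/4) is -4*u*sin(pi*u/4)/pi - 12*sin(pi*u/4)/pi - 16*cos(pi*u/4)/pi**2; evaluating from -4 to 0: ∫_{-4}^{0} (-u - 3) cos(pi*u/4) du = (-16/pi**2) - (16/pi**2) = -32/pi**2.
Integrating by parts (boundary term plus one more integral), an antiderivative of (-3*u) cos(pi*u/4) is -12*u*sin(pi*u/4)/pi - 48*cos(pi*u/4)/pi**2; evaluating from 0 to 4: ∫_{0}^{4} (-3*u) cos(pi*u/4) du = (48/pi**2) - (-48/pi**2) = 96/pi**2.
Summing the pieces and multiplying by (1/4) gives a_1 = 16/pi**2.

16/pi**2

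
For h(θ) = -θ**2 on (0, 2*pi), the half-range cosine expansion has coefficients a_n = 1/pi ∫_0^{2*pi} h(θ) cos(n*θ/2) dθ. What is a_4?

-1

a_4 = 1/pi ∫_0^{2*pi} (-θ**2) cos(2*θ) dθ.
Integrating by parts twice (tabular method), an antiderivative of (-θ**2) cos(2*θ) is -θ**2*sin(2*θ)/2 - θ*cos(2*θ)/2 + sin(2*θ)/4; evaluating from 0 to 2*pi: ∫_{0}^{2*pi} (-θ**2) cos(2*θ) dθ = (-pi) - (0) = -pi.
Hence a_4 = (1/pi)·(-pi) = -1.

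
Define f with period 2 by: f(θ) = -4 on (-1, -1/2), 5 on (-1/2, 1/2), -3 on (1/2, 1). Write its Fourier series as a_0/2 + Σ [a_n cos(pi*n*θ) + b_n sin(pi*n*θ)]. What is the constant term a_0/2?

3/4

a_0 = ∫_{-1}^{1} f(θ) dθ = 3/2.
So the constant term a_0/2 = 3/4.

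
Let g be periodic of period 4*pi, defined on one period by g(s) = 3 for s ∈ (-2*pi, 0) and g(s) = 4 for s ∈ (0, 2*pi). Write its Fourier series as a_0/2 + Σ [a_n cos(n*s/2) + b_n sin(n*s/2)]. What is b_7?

2/(7*pi)

b_7 = (1/(2*pi)) ∫_{-2*pi}^{2*pi} g(s) sin(7*s/2) ds.
Split the integral at the breakpoints.
Directly, an antiderivative of (3) sin(7*s/2) is -6*cos(7*s/2)/7; evaluating from -2*pi to 0: ∫_{-2*pi}^{0} (3) sin(7*s/2) ds = (-6/7) - (6/7) = -12/7.
Directly, an antiderivative of (4) sin(7*s/2) is -8*cos(7*s/2)/7; evaluating from 0 to 2*pi: ∫_{0}^{2*pi} (4) sin(7*s/2) ds = (8/7) - (-8/7) = 16/7.
Summing the pieces and multiplying by (1/(2*pi)) gives b_7 = 2/(7*pi).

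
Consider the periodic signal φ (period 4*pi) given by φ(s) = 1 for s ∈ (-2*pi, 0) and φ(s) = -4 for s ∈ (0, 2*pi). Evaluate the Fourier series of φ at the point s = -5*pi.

s = -5*pi differs from s = -pi by -1 full period(s), and the series is 4*pi-periodic.
φ is continuous at s = -pi with value 1, so the series converges to 1 there.

1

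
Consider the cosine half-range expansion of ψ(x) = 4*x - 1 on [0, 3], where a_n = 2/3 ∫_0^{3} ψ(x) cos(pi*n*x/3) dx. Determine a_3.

-16/(3*pi**2)

a_3 = 2/3 ∫_0^{3} (4*x - 1) cos(pi*x) dx.
Integrating by parts (boundary term plus one more integral), an antiderivative of (4*x - 1) cos(pi*x) is 4*x*sin(pi*x)/pi - sin(pi*x)/pi + 4*cos(pi*x)/pi**2; evaluating from 0 to 3: ∫_{0}^{3} (4*x - 1) cos(pi*x) dx = (-4/pi**2) - (4/pi**2) = -8/pi**2.
Hence a_3 = (2/3)·(-8/pi**2) = -16/(3*pi**2).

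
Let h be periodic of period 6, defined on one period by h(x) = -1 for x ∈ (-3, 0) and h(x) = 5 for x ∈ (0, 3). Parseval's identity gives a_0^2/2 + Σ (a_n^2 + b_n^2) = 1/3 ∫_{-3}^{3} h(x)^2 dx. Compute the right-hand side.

26

1/3 ∫_{-3}^{3} h(x)^2 dx = 1/3 · (78) = 26.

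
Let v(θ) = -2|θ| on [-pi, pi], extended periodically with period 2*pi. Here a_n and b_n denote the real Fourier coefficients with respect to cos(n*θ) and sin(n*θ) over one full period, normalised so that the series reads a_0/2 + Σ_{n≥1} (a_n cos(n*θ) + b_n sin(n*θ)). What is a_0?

a_0 = 1/pi ∫_{-pi}^{pi} v(θ) dθ = 1/pi · (-2*pi**2) = -2*pi.

-2*pi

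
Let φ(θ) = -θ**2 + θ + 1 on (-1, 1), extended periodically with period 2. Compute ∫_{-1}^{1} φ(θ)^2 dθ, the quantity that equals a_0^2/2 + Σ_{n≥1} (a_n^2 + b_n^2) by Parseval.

26/15

∫_{-1}^{1} φ(θ)^2 dθ = 26/15.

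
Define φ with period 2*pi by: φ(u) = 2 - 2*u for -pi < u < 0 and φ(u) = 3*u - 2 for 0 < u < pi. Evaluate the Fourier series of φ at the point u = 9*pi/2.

u = 9*pi/2 differs from u = pi/2 by 2 full period(s), and the series is 2*pi-periodic.
φ is continuous at u = pi/2 with value -2 + 3*pi/2, so the series converges to -2 + 3*pi/2 there.

-2 + 3*pi/2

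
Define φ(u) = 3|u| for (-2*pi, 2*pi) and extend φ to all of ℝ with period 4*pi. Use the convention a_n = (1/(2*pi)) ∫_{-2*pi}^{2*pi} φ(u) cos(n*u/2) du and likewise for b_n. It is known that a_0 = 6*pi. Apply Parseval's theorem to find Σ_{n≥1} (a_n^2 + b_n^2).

Parseval: a_0^2/2 + Σ_{n≥1} (a_n^2+b_n^2) = (1/(2*pi)) ∫_{-2*pi}^{2*pi} φ(u)^2 du = 24*pi**2.
Subtract a_0^2/2 = 18*pi**2: Σ (a_n^2+b_n^2) = 6*pi**2.

6*pi**2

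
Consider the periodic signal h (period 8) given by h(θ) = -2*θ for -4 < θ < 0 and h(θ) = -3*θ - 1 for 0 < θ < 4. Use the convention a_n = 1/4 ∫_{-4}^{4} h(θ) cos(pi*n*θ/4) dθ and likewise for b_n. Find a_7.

8/(49*pi**2)

a_7 = 1/4 ∫_{-4}^{4} h(θ) cos(7*pi*θ/4) dθ.
Split the integral at the breakpoints.
Integrating by parts (boundary term plus one more integral), an antiderivative of (-2*θ) cos(7*pi*θ/4) is -8*θ*sin(7*pi*θ/4)/(7*pi) - 32*cos(7*pi*θ/4)/(49*pi**2); evaluating from -4 to 0: ∫_{-4}^{0} (-2*θ) cos(7*pi*θ/4) dθ = (-32/(49*pi**2)) - (32/(49*pi**2)) = -64/(49*pi**2).
Integrating by parts (boundary term plus one more integral), an antiderivative of (-3*θ - 1) cos(7*pi*θ/4) is -12*θ*sin(7*pi*θ/4)/(7*pi) - 4*sin(7*pi*θ/4)/(7*pi) - 48*cos(7*pi*θ/4)/(49*pi**2); evaluating from 0 to 4: ∫_{0}^{4} (-3*θ - 1) cos(7*pi*θ/4) dθ = (48/(49*pi**2)) - (-48/(49*pi**2)) = 96/(49*pi**2).
Summing the pieces and multiplying by (1/4) gives a_7 = 8/(49*pi**2).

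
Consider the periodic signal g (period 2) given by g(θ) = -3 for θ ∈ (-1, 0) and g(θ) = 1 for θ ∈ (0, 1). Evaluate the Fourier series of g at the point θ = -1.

-1

At θ = -1 the one-sided limits are g(-1^-) = 1 and g(-1^+) = -3.
By Dirichlet's theorem the series converges to their average, [(1) + (-3)]/2 = -1.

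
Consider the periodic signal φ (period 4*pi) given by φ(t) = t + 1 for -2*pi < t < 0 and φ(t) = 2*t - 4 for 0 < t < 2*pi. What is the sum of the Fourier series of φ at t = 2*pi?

-3/2 + pi

t = 2*pi differs from t = -2*pi by 1 full period(s), and the series is 4*pi-periodic.
At t = -2*pi the one-sided limits are φ(-2*pi^-) = -4 + 4*pi and φ(-2*pi^+) = 1 - 2*pi.
By Dirichlet's theorem the series converges to their average, [(-4 + 4*pi) + (1 - 2*pi)]/2 = -3/2 + pi.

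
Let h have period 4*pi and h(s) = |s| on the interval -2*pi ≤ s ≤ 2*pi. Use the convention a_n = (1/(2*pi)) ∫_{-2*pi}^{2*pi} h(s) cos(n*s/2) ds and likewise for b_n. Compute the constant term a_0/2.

a_0 = (1/(2*pi)) ∫_{-2*pi}^{2*pi} h(s) ds = (1/(2*pi)) · (4*pi**2) = 2*pi.
So the constant term a_0/2 = pi.

pi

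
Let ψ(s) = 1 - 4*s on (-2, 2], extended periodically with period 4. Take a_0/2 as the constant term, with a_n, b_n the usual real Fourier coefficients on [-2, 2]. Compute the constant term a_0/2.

a_0 = 1/2 ∫_{-2}^{2} ψ(s) ds = 1/2 · (4) = 2.
So the constant term a_0/2 = 1.

1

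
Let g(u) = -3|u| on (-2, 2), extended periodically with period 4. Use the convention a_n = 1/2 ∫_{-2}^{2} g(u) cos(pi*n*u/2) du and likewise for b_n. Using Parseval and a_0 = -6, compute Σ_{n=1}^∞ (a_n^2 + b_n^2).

6

Parseval: a_0^2/2 + Σ_{n≥1} (a_n^2+b_n^2) = 1/2 ∫_{-2}^{2} g(u)^2 du = 24.
Subtract a_0^2/2 = 18: Σ (a_n^2+b_n^2) = 6.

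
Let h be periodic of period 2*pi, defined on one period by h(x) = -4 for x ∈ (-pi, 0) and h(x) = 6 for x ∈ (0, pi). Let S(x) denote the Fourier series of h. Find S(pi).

At x = pi the one-sided limits are h(pi^-) = 6 and h(pi^+) = -4.
By Dirichlet's theorem the series converges to their average, [(6) + (-4)]/2 = 1.

1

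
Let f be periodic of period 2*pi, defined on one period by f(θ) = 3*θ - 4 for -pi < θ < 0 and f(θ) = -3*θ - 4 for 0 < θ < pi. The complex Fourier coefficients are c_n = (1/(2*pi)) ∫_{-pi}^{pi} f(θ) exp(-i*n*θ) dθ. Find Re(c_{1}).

Since f is real-valued, Re(c_{1}) = (1/(2*pi)) ∫_{-pi}^{pi} f(θ) cos(θ) dθ = a_{1}/2.
f is even and cos(θ) is even, so the integrand is even: ∫_{-pi}^{pi} f(θ) cos(θ) dθ = 2∫_0^{pi} f(θ) cos(θ) dθ.
Integrating by parts (boundary term plus one more integral), an antiderivative of (-3*θ - 4) cos(θ) is -3*θ*sin(θ) - 4*sin(θ) - 3*cos(θ); evaluating from 0 to pi: ∫_{0}^{pi} (-3*θ - 4) cos(θ) dθ = (3) - (-3) = 6.
So ∫_{-pi}^{pi} f(θ) cos(θ) dθ = 12.
Hence Re(c_{1}) = (1/(2*pi))·(12) = 6/pi.

6/pi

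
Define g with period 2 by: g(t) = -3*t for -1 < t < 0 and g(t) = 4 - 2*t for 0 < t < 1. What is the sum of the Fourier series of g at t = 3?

5/2

t = 3 differs from t = -1 by 2 full period(s), and the series is 2-periodic.
At t = -1 the one-sided limits are g(-1^-) = 2 and g(-1^+) = 3.
By Dirichlet's theorem the series converges to their average, [(2) + (3)]/2 = 5/2.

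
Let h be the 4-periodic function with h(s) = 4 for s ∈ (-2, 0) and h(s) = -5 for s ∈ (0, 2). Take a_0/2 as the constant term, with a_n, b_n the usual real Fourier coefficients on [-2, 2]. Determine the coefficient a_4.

a_4 = 1/2 ∫_{-2}^{2} h(s) cos(2*pi*s) ds.
Split the integral at the breakpoints.
Directly, an antiderivative of (4) cos(2*pi*s) is 2*sin(2*pi*s)/pi; evaluating from -2 to 0: ∫_{-2}^{0} (4) cos(2*pi*s) ds = (0) - (0) = 0.
Directly, an antiderivative of (-5) cos(2*pi*s) is -5*sin(2*pi*s)/(2*pi); evaluating from 0 to 2: ∫_{0}^{2} (-5) cos(2*pi*s) ds = (0) - (0) = 0.
Summing the pieces and multiplying by (1/2) gives a_4 = 0.

0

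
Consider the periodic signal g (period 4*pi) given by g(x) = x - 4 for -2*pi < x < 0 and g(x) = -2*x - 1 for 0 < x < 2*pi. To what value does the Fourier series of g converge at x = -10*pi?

-3*pi - 5/2

x = -10*pi differs from x = -2*pi by -2 full period(s), and the series is 4*pi-periodic.
At x = -2*pi the one-sided limits are g(-2*pi^-) = -4*pi - 1 and g(-2*pi^+) = -2*pi - 4.
By Dirichlet's theorem the series converges to their average, [(-4*pi - 1) + (-2*pi - 4)]/2 = -3*pi - 5/2.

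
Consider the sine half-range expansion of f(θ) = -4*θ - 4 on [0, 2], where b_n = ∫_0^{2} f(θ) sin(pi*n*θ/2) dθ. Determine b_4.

b_4 = ∫_0^{2} (-4*θ - 4) sin(2*pi*θ) dθ.
Integrating by parts (boundary term plus one more integral), an antiderivative of (-4*θ - 4) sin(2*pi*θ) is 2*θ*cos(2*pi*θ)/pi - sin(2*pi*θ)/pi**2 + 2*cos(2*pi*θ)/pi; evaluating from 0 to 2: ∫_{0}^{2} (-4*θ - 4) sin(2*pi*θ) dθ = (6/pi) - (2/pi) = 4/pi.
Hence b_4 = 4/pi.

4/pi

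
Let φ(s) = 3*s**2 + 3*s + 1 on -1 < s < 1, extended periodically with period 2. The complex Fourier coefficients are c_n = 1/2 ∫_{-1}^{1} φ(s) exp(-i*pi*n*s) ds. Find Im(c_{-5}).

3/(5*pi)

Since φ is real-valued, Im(c_{-5}) = -1/2 ∫_{-1}^{1} φ(s) sin(-5*pi*s) ds = b_{5}/2.
Integrating by parts twice (tabular method), an antiderivative of (3*s**2 + 3*s + 1) sin(-5*pi*s) is 3*s**2*cos(5*pi*s)/(5*pi) - 6*s*sin(5*pi*s)/(25*pi**2) + 3*s*cos(5*pi*s)/(5*pi) - 3*sin(5*pi*s)/(25*pi**2) - 6*cos(5*pi*s)/(125*pi**3) + cos(5*pi*s)/(5*pi); evaluating from -1 to 1: ∫_{-1}^{1} (3*s**2 + 3*s + 1) sin(-5*pi*s) ds = ((6 - 175*pi**2)/(125*pi**3)) - ((6 - 25*pi**2)/(125*pi**3)) = -6/(5*pi).
Hence Im(c_{-5}) = (-1/2)·(-6/(5*pi)) = 3/(5*pi).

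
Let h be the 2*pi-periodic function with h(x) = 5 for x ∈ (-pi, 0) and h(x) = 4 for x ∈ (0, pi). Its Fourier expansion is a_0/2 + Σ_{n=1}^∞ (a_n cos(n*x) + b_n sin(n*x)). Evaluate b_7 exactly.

b_7 = 1/pi ∫_{-pi}^{pi} h(x) sin(7*x) dx.
Split the integral at the breakpoints.
Directly, an antiderivative of (5) sin(7*x) is -5*cos(7*x)/7; evaluating from -pi to 0: ∫_{-pi}^{0} (5) sin(7*x) dx = (-5/7) - (5/7) = -10/7.
Directly, an antiderivative of (4) sin(7*x) is -4*cos(7*x)/7; evaluating from 0 to pi: ∫_{0}^{pi} (4) sin(7*x) dx = (4/7) - (-4/7) = 8/7.
Summing the pieces and multiplying by (1/pi) gives b_7 = -2/(7*pi).

-2/(7*pi)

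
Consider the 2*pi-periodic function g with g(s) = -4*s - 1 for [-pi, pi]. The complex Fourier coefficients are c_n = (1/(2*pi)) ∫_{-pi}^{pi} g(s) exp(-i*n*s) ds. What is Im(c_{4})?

Since g is real-valued, Im(c_{4}) = -(1/(2*pi)) ∫_{-pi}^{pi} g(s) sin(4*s) ds = -b_{4}/2.
Integrating by parts (boundary term plus one more integral), an antiderivative of (-4*s - 1) sin(4*s) is s*cos(4*s) - sin(4*s)/4 + cos(4*s)/4; evaluating from -pi to pi: ∫_{-pi}^{pi} (-4*s - 1) sin(4*s) ds = (1/4 + pi) - (1/4 - pi) = 2*pi.
Hence Im(c_{4}) = (-1/(2*pi))·(2*pi) = -1.

-1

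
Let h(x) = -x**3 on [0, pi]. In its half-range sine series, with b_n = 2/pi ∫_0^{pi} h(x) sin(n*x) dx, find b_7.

12/343 - 2*pi**2/7

b_7 = 2/pi ∫_0^{pi} (-x**3) sin(7*x) dx.
Integrating by parts three times (tabular method), an antiderivative of (-x**3) sin(7*x) is x**3*cos(7*x)/7 - 3*x**2*sin(7*x)/49 - 6*x*cos(7*x)/343 + 6*sin(7*x)/2401; evaluating from 0 to pi: ∫_{0}^{pi} (-x**3) sin(7*x) dx = (pi*(6 - 49*pi**2)/343) - (0) = pi*(6 - 49*pi**2)/343.
Hence b_7 = (2/pi)·(pi*(6 - 49*pi**2)/343) = 12/343 - 2*pi**2/7.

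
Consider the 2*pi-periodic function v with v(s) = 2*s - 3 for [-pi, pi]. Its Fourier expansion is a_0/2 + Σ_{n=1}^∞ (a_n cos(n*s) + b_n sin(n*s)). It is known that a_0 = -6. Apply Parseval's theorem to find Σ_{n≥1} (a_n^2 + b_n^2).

Parseval: a_0^2/2 + Σ_{n≥1} (a_n^2+b_n^2) = 1/pi ∫_{-pi}^{pi} v(s)^2 ds = 18 + 8*pi**2/3.
Subtract a_0^2/2 = 18: Σ (a_n^2+b_n^2) = 8*pi**2/3.

8*pi**2/3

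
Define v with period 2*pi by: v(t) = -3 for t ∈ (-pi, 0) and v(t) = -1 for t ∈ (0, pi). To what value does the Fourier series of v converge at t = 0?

At t = 0 the one-sided limits are v(0^-) = -3 and v(0^+) = -1.
By Dirichlet's theorem the series converges to their average, [(-3) + (-1)]/2 = -2.

-2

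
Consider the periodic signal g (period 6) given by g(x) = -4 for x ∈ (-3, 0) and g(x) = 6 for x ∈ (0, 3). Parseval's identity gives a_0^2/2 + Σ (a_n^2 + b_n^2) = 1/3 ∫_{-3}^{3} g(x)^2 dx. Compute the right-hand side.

52

1/3 ∫_{-3}^{3} g(x)^2 dx = 1/3 · (156) = 52.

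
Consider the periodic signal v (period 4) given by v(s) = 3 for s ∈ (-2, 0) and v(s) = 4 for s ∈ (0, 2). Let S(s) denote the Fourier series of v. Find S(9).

s = 9 differs from s = 1 by 2 full period(s), and the series is 4-periodic.
v is continuous at s = 1 with value 4, so the series converges to 4 there.

4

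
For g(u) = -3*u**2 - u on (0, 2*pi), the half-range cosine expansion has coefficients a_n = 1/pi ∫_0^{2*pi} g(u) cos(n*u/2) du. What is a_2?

-12

a_2 = 1/pi ∫_0^{2*pi} (-3*u**2 - u) cos(u) du.
Integrating by parts twice (tabular method), an antiderivative of (-3*u**2 - u) cos(u) is -3*u**2*sin(u) - u*sin(u) - 6*u*cos(u) + 6*sin(u) - cos(u); evaluating from 0 to 2*pi: ∫_{0}^{2*pi} (-3*u**2 - u) cos(u) du = (-12*pi - 1) - (-1) = -12*pi.
Hence a_2 = (1/pi)·(-12*pi) = -12.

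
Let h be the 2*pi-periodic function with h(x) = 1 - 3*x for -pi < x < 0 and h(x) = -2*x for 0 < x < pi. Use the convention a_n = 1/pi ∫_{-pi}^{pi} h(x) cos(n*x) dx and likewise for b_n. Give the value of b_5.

b_5 = 1/pi ∫_{-pi}^{pi} h(x) sin(5*x) dx.
Split the integral at the breakpoints.
Integrating by parts (boundary term plus one more integral), an antiderivative of (1 - 3*x) sin(5*x) is 3*x*cos(5*x)/5 - 3*sin(5*x)/25 - cos(5*x)/5; evaluating from -pi to 0: ∫_{-pi}^{0} (1 - 3*x) sin(5*x) dx = (-1/5) - (1/5 + 3*pi/5) = -3*pi/5 - 2/5.
Integrating by parts (boundary term plus one more integral), an antiderivative of (-2*x) sin(5*x) is 2*x*cos(5*x)/5 - 2*sin(5*x)/25; evaluating from 0 to pi: ∫_{0}^{pi} (-2*x) sin(5*x) dx = (-2*pi/5) - (0) = -2*pi/5.
Summing the pieces and multiplying by (1/pi) gives b_5 = (-pi - 2/5)/pi.

(-pi - 2/5)/pi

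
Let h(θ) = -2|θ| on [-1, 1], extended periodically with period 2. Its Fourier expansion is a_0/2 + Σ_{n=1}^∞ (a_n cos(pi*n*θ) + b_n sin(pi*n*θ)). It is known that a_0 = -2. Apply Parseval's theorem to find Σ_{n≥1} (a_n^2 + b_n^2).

Parseval: a_0^2/2 + Σ_{n≥1} (a_n^2+b_n^2) = ∫_{-1}^{1} h(θ)^2 dθ = 8/3.
Subtract a_0^2/2 = 2: Σ (a_n^2+b_n^2) = 2/3.

2/3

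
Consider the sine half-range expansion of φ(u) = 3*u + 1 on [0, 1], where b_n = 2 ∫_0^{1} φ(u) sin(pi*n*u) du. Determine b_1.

b_1 = 2 ∫_0^{1} (3*u + 1) sin(pi*u) du.
Integrating by parts (boundary term plus one more integral), an antiderivative of (3*u + 1) sin(pi*u) is -3*u*cos(pi*u)/pi + 3*sin(pi*u)/pi**2 - cos(pi*u)/pi; evaluating from 0 to 1: ∫_{0}^{1} (3*u + 1) sin(pi*u) du = (4/pi) - (-1/pi) = 5/pi.
Hence b_1 = 2·(5/pi) = 10/pi.

10/pi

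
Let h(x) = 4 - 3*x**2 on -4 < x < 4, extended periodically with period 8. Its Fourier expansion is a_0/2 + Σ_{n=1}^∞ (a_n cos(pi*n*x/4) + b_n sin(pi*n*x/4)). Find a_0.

a_0 = 1/4 ∫_{-4}^{4} h(x) dx = 1/4 · (-96) = -24.

-24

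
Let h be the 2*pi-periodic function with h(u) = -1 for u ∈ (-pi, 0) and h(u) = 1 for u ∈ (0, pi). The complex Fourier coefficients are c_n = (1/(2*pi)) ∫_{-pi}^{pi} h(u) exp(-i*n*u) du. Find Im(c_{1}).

-2/pi

Since h is real-valued, Im(c_{1}) = -(1/(2*pi)) ∫_{-pi}^{pi} h(u) sin(u) du = -b_{1}/2.
h is odd and sin(u) is odd, so the integrand is even: ∫_{-pi}^{pi} h(u) sin(u) du = 2∫_0^{pi} h(u) sin(u) du.
Directly, an antiderivative of (1) sin(u) is -cos(u); evaluating from 0 to pi: ∫_{0}^{pi} (1) sin(u) du = (1) - (-1) = 2.
So ∫_{-pi}^{pi} h(u) sin(u) du = 4.
Hence Im(c_{1}) = (-1/(2*pi))·(4) = -2/pi.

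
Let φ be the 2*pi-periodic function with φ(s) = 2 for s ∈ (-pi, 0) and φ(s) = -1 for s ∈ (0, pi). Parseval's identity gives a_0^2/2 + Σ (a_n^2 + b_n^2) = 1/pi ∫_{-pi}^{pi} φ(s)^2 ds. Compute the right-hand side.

5

1/pi ∫_{-pi}^{pi} φ(s)^2 ds = 1/pi · (5*pi) = 5.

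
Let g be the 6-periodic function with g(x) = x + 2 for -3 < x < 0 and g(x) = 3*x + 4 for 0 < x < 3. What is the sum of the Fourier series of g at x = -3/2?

1/2

g is continuous at x = -3/2 with value 1/2, so the series converges to 1/2 there.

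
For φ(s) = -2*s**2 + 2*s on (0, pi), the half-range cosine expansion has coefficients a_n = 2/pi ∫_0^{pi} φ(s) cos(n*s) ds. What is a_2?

a_2 = 2/pi ∫_0^{pi} (-2*s**2 + 2*s) cos(2*s) ds.
Integrating by parts twice (tabular method), an antiderivative of (-2*s**2 + 2*s) cos(2*s) is -s**2*sin(2*s) + s*sin(2*s) - s*cos(2*s) + sin(2*s)/2 + cos(2*s)/2; evaluating from 0 to pi: ∫_{0}^{pi} (-2*s**2 + 2*s) cos(2*s) ds = (1/2 - pi) - (1/2) = -pi.
Hence a_2 = (2/pi)·(-pi) = -2.

-2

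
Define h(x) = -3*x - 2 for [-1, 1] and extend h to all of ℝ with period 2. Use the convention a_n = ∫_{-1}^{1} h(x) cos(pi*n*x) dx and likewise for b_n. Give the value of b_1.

b_1 = ∫_{-1}^{1} h(x) sin(pi*x) dx.
Integrating by parts (boundary term plus one more integral), an antiderivative of (-3*x - 2) sin(pi*x) is 3*x*cos(pi*x)/pi - 3*sin(pi*x)/pi**2 + 2*cos(pi*x)/pi; evaluating from -1 to 1: ∫_{-1}^{1} (-3*x - 2) sin(pi*x) dx = (-5/pi) - (1/pi) = -6/pi.
Hence b_1 = -6/pi.

-6/pi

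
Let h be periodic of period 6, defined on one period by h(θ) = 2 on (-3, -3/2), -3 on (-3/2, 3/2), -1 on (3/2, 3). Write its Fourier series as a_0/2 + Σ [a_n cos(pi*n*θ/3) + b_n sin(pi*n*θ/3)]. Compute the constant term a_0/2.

-5/4

a_0 = 1/3 ∫_{-3}^{3} h(θ) dθ = 1/3 · (-15/2) = -5/2.
So the constant term a_0/2 = -5/4.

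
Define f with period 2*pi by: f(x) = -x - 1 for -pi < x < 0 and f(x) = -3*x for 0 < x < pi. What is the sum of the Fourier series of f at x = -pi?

-pi - 1/2

At x = -pi the one-sided limits are f(-pi^-) = -3*pi and f(-pi^+) = -1 + pi.
By Dirichlet's theorem the series converges to their average, [(-3*pi) + (-1 + pi)]/2 = -pi - 1/2.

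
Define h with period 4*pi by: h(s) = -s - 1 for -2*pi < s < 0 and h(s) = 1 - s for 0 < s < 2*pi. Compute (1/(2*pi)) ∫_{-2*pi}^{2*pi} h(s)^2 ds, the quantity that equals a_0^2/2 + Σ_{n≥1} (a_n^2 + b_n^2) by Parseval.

(1/(2*pi)) ∫_{-2*pi}^{2*pi} h(s)^2 ds = (1/(2*pi)) · (4*pi*(-6*pi + 3 + 4*pi**2)/3) = -4*pi + 2 + 8*pi**2/3.

-4*pi + 2 + 8*pi**2/3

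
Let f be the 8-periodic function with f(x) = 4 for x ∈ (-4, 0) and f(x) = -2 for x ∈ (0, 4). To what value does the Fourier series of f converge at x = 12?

1

x = 12 differs from x = -4 by 2 full period(s), and the series is 8-periodic.
At x = -4 the one-sided limits are f(-4^-) = -2 and f(-4^+) = 4.
By Dirichlet's theorem the series converges to their average, [(-2) + (4)]/2 = 1.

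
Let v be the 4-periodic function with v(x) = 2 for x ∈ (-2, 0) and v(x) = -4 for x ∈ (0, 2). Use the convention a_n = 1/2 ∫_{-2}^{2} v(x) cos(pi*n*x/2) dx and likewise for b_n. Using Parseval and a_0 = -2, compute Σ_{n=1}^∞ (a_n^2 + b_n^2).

18

Parseval: a_0^2/2 + Σ_{n≥1} (a_n^2+b_n^2) = 1/2 ∫_{-2}^{2} v(x)^2 dx = 20.
Subtract a_0^2/2 = 2: Σ (a_n^2+b_n^2) = 18.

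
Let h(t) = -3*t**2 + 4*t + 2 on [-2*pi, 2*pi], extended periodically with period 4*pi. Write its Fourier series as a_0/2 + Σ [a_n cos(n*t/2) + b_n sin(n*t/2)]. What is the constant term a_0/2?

a_0 = (1/(2*pi)) ∫_{-2*pi}^{2*pi} h(t) dt = (1/(2*pi)) · (-16*pi**3 + 8*pi) = 4 - 8*pi**2.
So the constant term a_0/2 = 2 - 4*pi**2.

2 - 4*pi**2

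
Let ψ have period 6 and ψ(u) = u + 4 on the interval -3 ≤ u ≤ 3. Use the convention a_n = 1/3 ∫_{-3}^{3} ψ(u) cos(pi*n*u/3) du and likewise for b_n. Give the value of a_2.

0

a_2 = 1/3 ∫_{-3}^{3} ψ(u) cos(2*pi*u/3) du.
Integrating by parts (boundary term plus one more integral), an antiderivative of (u + 4) cos(2*pi*u/3) is 3*u*sin(2*pi*u/3)/(2*pi) + 6*sin(2*pi*u/3)/pi + 9*cos(2*pi*u/3)/(4*pi**2); evaluating from -3 to 3: ∫_{-3}^{3} (u + 4) cos(2*pi*u/3) du = (9/(4*pi**2)) - (9/(4*pi**2)) = 0.
Hence a_2 = (1/3)·(0) = 0.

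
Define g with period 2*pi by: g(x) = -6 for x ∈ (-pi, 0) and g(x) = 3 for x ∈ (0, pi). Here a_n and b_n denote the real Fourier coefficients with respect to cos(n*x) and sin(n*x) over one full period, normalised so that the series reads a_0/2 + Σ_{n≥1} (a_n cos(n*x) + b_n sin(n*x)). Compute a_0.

a_0 = 1/pi ∫_{-pi}^{pi} g(x) dx = 1/pi · (-3*pi) = -3.

-3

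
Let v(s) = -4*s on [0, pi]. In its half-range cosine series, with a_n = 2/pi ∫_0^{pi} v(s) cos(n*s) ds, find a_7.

a_7 = 2/pi ∫_0^{pi} (-4*s) cos(7*s) ds.
Integrating by parts (boundary term plus one more integral), an antiderivative of (-4*s) cos(7*s) is -4*s*sin(7*s)/7 - 4*cos(7*s)/49; evaluating from 0 to pi: ∫_{0}^{pi} (-4*s) cos(7*s) ds = (4/49) - (-4/49) = 8/49.
Hence a_7 = (2/pi)·(8/49) = 16/(49*pi).

16/(49*pi)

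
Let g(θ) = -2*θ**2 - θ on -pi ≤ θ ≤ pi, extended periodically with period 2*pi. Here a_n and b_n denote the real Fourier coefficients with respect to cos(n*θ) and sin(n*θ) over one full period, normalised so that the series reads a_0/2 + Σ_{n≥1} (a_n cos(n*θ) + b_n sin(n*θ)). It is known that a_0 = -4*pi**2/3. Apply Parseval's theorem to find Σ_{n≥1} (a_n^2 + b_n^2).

Parseval: a_0^2/2 + Σ_{n≥1} (a_n^2+b_n^2) = 1/pi ∫_{-pi}^{pi} g(θ)^2 dθ = 2*pi**2*(5 + 12*pi**2)/15.
Subtract a_0^2/2 = 8*pi**4/9: Σ (a_n^2+b_n^2) = 2*pi**2*(15 + 16*pi**2)/45.

2*pi**2*(15 + 16*pi**2)/45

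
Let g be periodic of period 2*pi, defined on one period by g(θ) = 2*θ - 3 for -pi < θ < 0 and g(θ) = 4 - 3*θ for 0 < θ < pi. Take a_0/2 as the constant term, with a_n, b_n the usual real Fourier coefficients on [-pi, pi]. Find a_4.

0

a_4 = 1/pi ∫_{-pi}^{pi} g(θ) cos(4*θ) dθ.
Split the integral at the breakpoints.
Integrating by parts (boundary term plus one more integral), an antiderivative of (2*θ - 3) cos(4*θ) is θ*sin(4*θ)/2 - 3*sin(4*θ)/4 + cos(4*θ)/8; evaluating from -pi to 0: ∫_{-pi}^{0} (2*θ - 3) cos(4*θ) dθ = (1/8) - (1/8) = 0.
Integrating by parts (boundary term plus one more integral), an antiderivative of (4 - 3*θ) cos(4*θ) is -3*θ*sin(4*θ)/4 + sin(4*θ) - 3*cos(4*θ)/16; evaluating from 0 to pi: ∫_{0}^{pi} (4 - 3*θ) cos(4*θ) dθ = (-3/16) - (-3/16) = 0.
Summing the pieces and multiplying by (1/pi) gives a_4 = 0.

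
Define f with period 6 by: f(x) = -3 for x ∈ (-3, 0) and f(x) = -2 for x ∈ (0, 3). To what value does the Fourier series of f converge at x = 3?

-5/2

At x = 3 the one-sided limits are f(3^-) = -2 and f(3^+) = -3.
By Dirichlet's theorem the series converges to their average, [(-2) + (-3)]/2 = -5/2.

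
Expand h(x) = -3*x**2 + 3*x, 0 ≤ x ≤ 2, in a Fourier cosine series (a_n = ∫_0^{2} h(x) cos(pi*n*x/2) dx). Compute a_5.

a_5 = ∫_0^{2} (-3*x**2 + 3*x) cos(5*pi*x/2) dx.
Integrating by parts twice (tabular method), an antiderivative of (-3*x**2 + 3*x) cos(5*pi*x/2) is -6*x**2*sin(5*pi*x/2)/(5*pi) + 6*x*sin(5*pi*x/2)/(5*pi) - 24*x*cos(5*pi*x/2)/(25*pi**2) + 48*sin(5*pi*x/2)/(125*pi**3) + 12*cos(5*pi*x/2)/(25*pi**2); evaluating from 0 to 2: ∫_{0}^{2} (-3*x**2 + 3*x) cos(5*pi*x/2) dx = (36/(25*pi**2)) - (12/(25*pi**2)) = 24/(25*pi**2).
Hence a_5 = 24/(25*pi**2).

24/(25*pi**2)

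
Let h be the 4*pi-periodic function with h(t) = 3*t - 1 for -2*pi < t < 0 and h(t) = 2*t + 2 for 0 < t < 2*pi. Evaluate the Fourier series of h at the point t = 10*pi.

t = 10*pi differs from t = 2*pi by 2 full period(s), and the series is 4*pi-periodic.
At t = 2*pi the one-sided limits are h(2*pi^-) = 2 + 4*pi and h(2*pi^+) = -6*pi - 1.
By Dirichlet's theorem the series converges to their average, [(2 + 4*pi) + (-6*pi - 1)]/2 = 1/2 - pi.

1/2 - pi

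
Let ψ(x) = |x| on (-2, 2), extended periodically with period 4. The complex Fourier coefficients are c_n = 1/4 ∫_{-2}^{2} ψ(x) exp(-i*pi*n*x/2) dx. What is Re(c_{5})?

Since ψ is real-valued, Re(c_{5}) = 1/4 ∫_{-2}^{2} ψ(x) cos(5*pi*x/2) dx = a_{5}/2.
ψ is even and cos(5*pi*x/2) is even, so the integrand is even: ∫_{-2}^{2} ψ(x) cos(5*pi*x/2) dx = 2∫_0^{2} ψ(x) cos(5*pi*x/2) dx.
Integrating by parts (boundary term plus one more integral), an antiderivative of (x) cos(5*pi*x/2) is 2*x*sin(5*pi*x/2)/(5*pi) + 4*cos(5*pi*x/2)/(25*pi**2); evaluating from 0 to 2: ∫_{0}^{2} (x) cos(5*pi*x/2) dx = (-4/(25*pi**2)) - (4/(25*pi**2)) = -8/(25*pi**2).
So ∫_{-2}^{2} ψ(x) cos(5*pi*x/2) dx = -16/(25*pi**2).
Hence Re(c_{5}) = (1/4)·(-16/(25*pi**2)) = -4/(25*pi**2).

-4/(25*pi**2)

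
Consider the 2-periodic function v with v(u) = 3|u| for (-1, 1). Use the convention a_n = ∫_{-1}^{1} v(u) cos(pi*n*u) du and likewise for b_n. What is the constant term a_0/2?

a_0 = ∫_{-1}^{1} v(u) du = 3.
So the constant term a_0/2 = 3/2.

3/2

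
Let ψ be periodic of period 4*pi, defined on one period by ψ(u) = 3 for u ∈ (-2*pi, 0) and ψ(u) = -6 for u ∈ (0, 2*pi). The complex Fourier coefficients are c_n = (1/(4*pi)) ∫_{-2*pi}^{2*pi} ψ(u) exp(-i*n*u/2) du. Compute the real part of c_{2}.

0

Since ψ is real-valued, Re(c_{2}) = (1/(4*pi)) ∫_{-2*pi}^{2*pi} ψ(u) cos(u) du = a_{2}/2.
Split the integral at the breakpoints.
Directly, an antiderivative of (3) cos(u) is 3*sin(u); evaluating from -2*pi to 0: ∫_{-2*pi}^{0} (3) cos(u) du = (0) - (0) = 0.
Directly, an antiderivative of (-6) cos(u) is -6*sin(u); evaluating from 0 to 2*pi: ∫_{0}^{2*pi} (-6) cos(u) du = (0) - (0) = 0.
So ∫_{-2*pi}^{2*pi} ψ(u) cos(u) du = 0.
Hence Re(c_{2}) = (1/(4*pi))·(0) = 0.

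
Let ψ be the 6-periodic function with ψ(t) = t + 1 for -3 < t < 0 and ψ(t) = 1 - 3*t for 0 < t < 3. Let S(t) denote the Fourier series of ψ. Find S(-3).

-5

t = -3 differs from t = 3 by -1 full period(s), and the series is 6-periodic.
At t = 3 the one-sided limits are ψ(3^-) = -8 and ψ(3^+) = -2.
By Dirichlet's theorem the series converges to their average, [(-8) + (-2)]/2 = -5.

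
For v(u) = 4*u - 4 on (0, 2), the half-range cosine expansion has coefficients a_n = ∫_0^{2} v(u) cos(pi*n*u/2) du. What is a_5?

a_5 = ∫_0^{2} (4*u - 4) cos(5*pi*u/2) du.
Integrating by parts (boundary term plus one more integral), an antiderivative of (4*u - 4) cos(5*pi*u/2) is 8*u*sin(5*pi*u/2)/(5*pi) - 8*sin(5*pi*u/2)/(5*pi) + 16*cos(5*pi*u/2)/(25*pi**2); evaluating from 0 to 2: ∫_{0}^{2} (4*u - 4) cos(5*pi*u/2) du = (-16/(25*pi**2)) - (16/(25*pi**2)) = -32/(25*pi**2).
Hence a_5 = -32/(25*pi**2).

-32/(25*pi**2)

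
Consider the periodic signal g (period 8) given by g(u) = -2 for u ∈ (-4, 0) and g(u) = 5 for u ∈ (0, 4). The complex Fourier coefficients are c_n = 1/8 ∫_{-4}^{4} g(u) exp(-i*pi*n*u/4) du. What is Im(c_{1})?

-7/pi

Since g is real-valued, Im(c_{1}) = -1/8 ∫_{-4}^{4} g(u) sin(pi*u/4) du = -b_{1}/2.
Split the integral at the breakpoints.
Directly, an antiderivative of (-2) sin(pi*u/4) is 8*cos(pi*u/4)/pi; evaluating from -4 to 0: ∫_{-4}^{0} (-2) sin(pi*u/4) du = (8/pi) - (-8/pi) = 16/pi.
Directly, an antiderivative of (5) sin(pi*u/4) is -20*cos(pi*u/4)/pi; evaluating from 0 to 4: ∫_{0}^{4} (5) sin(pi*u/4) du = (20/pi) - (-20/pi) = 40/pi.
So ∫_{-4}^{4} g(u) sin(pi*u/4) du = 56/pi.
Hence Im(c_{1}) = (-1/8)·(56/pi) = -7/pi.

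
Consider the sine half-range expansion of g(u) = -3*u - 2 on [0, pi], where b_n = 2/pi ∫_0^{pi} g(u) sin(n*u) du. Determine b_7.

2*(-3*pi - 4)/(7*pi)

b_7 = 2/pi ∫_0^{pi} (-3*u - 2) sin(7*u) du.
Integrating by parts (boundary term plus one more integral), an antiderivative of (-3*u - 2) sin(7*u) is 3*u*cos(7*u)/7 - 3*sin(7*u)/49 + 2*cos(7*u)/7; evaluating from 0 to pi: ∫_{0}^{pi} (-3*u - 2) sin(7*u) du = (-3*pi/7 - 2/7) - (2/7) = -3*pi/7 - 4/7.
Hence b_7 = (2/pi)·(-3*pi/7 - 4/7) = 2*(-3*pi - 4)/(7*pi).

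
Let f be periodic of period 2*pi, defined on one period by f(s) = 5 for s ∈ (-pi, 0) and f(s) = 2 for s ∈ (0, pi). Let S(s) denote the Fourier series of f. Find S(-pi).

s = -pi differs from s = pi by -1 full period(s), and the series is 2*pi-periodic.
At s = pi the one-sided limits are f(pi^-) = 2 and f(pi^+) = 5.
By Dirichlet's theorem the series converges to their average, [(2) + (5)]/2 = 7/2.

7/2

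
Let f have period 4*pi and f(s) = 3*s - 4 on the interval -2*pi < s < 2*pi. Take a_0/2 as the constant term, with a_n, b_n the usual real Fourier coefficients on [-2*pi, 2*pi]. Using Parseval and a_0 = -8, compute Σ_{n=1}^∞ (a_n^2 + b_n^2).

24*pi**2

Parseval: a_0^2/2 + Σ_{n≥1} (a_n^2+b_n^2) = (1/(2*pi)) ∫_{-2*pi}^{2*pi} f(s)^2 ds = 32 + 24*pi**2.
Subtract a_0^2/2 = 32: Σ (a_n^2+b_n^2) = 24*pi**2.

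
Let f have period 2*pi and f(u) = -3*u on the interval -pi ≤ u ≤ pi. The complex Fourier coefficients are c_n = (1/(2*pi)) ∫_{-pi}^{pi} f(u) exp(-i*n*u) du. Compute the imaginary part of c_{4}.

Since f is real-valued, Im(c_{4}) = -(1/(2*pi)) ∫_{-pi}^{pi} f(u) sin(4*u) du = -b_{4}/2.
f is odd and sin(4*u) is odd, so the integrand is even: ∫_{-pi}^{pi} f(u) sin(4*u) du = 2∫_0^{pi} f(u) sin(4*u) du.
Integrating by parts (boundary term plus one more integral), an antiderivative of (-3*u) sin(4*u) is 3*u*cos(4*u)/4 - 3*sin(4*u)/16; evaluating from 0 to pi: ∫_{0}^{pi} (-3*u) sin(4*u) du = (3*pi/4) - (0) = 3*pi/4.
So ∫_{-pi}^{pi} f(u) sin(4*u) du = 3*pi/2.
Hence Im(c_{4}) = (-1/(2*pi))·(3*pi/2) = -3/4.

-3/4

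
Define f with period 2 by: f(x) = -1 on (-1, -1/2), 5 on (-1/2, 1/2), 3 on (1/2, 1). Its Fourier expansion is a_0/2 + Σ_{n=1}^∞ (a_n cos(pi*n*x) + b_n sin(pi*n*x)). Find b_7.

4/(7*pi)

b_7 = ∫_{-1}^{1} f(x) sin(7*pi*x) dx.
Split the integral at the breakpoints.
Directly, an antiderivative of (-1) sin(7*pi*x) is cos(7*pi*x)/(7*pi); evaluating from -1 to -1/2: ∫_{-1}^{-1/2} (-1) sin(7*pi*x) dx = (0) - (-1/(7*pi)) = 1/(7*pi).
Directly, an antiderivative of (5) sin(7*pi*x) is -5*cos(7*pi*x)/(7*pi); evaluating from -1/2 to 1/2: ∫_{-1/2}^{1/2} (5) sin(7*pi*x) dx = (0) - (0) = 0.
Directly, an antiderivative of (3) sin(7*pi*x) is -3*cos(7*pi*x)/(7*pi); evaluating from 1/2 to 1: ∫_{1/2}^{1} (3) sin(7*pi*x) dx = (3/(7*pi)) - (0) = 3/(7*pi).
Summing the pieces gives b_7 = 4/(7*pi).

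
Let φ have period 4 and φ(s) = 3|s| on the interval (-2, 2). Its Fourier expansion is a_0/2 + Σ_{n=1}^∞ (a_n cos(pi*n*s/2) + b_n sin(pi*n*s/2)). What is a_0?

a_0 = 1/2 ∫_{-2}^{2} φ(s) ds = 1/2 · (12) = 6.

6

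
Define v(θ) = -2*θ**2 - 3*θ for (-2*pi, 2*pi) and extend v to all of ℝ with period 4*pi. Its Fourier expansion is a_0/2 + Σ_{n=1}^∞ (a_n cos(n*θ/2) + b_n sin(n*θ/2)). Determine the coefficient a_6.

-8/9

a_6 = (1/(2*pi)) ∫_{-2*pi}^{2*pi} v(θ) cos(3*θ) dθ.
Integrating by parts twice (tabular method), an antiderivative of (-2*θ**2 - 3*θ) cos(3*θ) is -2*θ**2*sin(3*θ)/3 - θ*sin(3*θ) - 4*θ*cos(3*θ)/9 + 4*sin(3*θ)/27 - cos(3*θ)/3; evaluating from -2*pi to 2*pi: ∫_{-2*pi}^{2*pi} (-2*θ**2 - 3*θ) cos(3*θ) dθ = (-8*pi/9 - 1/3) - (-1/3 + 8*pi/9) = -16*pi/9.
Hence a_6 = (1/(2*pi))·(-16*pi/9) = -8/9.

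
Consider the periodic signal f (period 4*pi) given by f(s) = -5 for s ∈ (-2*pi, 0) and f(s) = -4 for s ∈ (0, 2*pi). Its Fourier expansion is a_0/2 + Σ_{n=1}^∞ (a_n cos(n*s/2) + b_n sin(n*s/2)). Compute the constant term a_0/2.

-9/2

a_0 = (1/(2*pi)) ∫_{-2*pi}^{2*pi} f(s) ds = (1/(2*pi)) · (-18*pi) = -9.
So the constant term a_0/2 = -9/2.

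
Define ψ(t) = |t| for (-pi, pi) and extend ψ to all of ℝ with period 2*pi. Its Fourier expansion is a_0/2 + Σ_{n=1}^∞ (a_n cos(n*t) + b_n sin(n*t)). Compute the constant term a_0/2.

pi/2

a_0 = 1/pi ∫_{-pi}^{pi} ψ(t) dt = 1/pi · (pi**2) = pi.
So the constant term a_0/2 = pi/2.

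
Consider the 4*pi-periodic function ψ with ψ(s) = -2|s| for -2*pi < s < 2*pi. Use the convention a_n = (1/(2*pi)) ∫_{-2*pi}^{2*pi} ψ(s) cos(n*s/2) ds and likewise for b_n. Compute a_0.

-4*pi

a_0 = (1/(2*pi)) ∫_{-2*pi}^{2*pi} ψ(s) ds = (1/(2*pi)) · (-8*pi**2) = -4*pi.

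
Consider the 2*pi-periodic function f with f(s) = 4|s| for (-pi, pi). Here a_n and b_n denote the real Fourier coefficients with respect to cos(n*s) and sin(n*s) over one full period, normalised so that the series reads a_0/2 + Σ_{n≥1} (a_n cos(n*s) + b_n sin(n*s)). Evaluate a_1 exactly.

a_1 = 1/pi ∫_{-pi}^{pi} f(s) cos(s) ds.
f is even and cos(s) is even, so the integrand is even and a_1 = 2/pi ∫_0^{pi} f(s) cos(s) ds.
Integrating by parts (boundary term plus one more integral), an antiderivative of (4*s) cos(s) is 4*s*sin(s) + 4*cos(s); evaluating from 0 to pi: ∫_{0}^{pi} (4*s) cos(s) ds = (-4) - (4) = -8.
Hence a_1 = (2/pi)·(-8) = -16/pi.

-16/pi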